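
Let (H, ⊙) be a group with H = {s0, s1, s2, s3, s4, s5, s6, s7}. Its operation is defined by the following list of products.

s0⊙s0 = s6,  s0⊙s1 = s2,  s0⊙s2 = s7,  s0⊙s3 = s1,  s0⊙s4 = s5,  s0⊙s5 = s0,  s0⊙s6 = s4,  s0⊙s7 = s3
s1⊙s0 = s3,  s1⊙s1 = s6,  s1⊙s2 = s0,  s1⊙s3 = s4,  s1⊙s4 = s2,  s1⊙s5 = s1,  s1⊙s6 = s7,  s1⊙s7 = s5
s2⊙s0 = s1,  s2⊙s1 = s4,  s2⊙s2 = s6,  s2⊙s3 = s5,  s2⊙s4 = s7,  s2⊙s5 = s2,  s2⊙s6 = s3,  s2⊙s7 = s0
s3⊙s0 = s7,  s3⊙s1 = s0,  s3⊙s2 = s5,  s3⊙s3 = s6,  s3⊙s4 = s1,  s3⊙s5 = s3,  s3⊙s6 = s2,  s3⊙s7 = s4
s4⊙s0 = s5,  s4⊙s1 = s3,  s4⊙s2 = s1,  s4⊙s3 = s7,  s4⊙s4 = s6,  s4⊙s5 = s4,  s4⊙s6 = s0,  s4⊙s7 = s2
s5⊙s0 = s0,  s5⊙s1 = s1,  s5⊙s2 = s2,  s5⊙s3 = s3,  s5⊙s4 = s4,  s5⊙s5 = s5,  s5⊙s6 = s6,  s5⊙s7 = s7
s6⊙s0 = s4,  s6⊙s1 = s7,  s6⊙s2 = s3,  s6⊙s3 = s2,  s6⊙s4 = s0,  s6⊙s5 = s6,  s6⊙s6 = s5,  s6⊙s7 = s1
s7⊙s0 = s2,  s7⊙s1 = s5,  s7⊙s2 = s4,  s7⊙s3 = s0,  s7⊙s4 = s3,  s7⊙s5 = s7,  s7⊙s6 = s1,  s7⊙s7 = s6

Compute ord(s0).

The identity element is s5 (its row matches the header).
s0^1 = s0
s0^2 = s0 ⊙ s0 = s6
s0^3 = s6 ⊙ s0 = s4
s0^4 = s4 ⊙ s0 = s5
The first power of s0 equal to the identity is s0^4, so ord(s0) = 4.

4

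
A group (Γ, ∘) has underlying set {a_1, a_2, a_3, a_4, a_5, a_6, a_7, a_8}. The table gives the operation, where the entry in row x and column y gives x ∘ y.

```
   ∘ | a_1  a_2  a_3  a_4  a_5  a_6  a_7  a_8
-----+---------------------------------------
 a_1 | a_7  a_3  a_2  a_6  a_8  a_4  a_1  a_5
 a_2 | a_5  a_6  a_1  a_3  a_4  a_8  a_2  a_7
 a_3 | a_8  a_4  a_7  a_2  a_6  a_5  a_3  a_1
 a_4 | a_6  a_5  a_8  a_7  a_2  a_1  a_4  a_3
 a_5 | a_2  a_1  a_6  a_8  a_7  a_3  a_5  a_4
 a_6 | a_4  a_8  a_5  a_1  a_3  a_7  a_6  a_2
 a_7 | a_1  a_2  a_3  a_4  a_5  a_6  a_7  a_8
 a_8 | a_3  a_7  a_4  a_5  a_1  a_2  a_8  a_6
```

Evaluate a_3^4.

a_3^1 = a_3
a_3^2 = a_3 ∘ a_3 = a_7
a_3^3 = a_7 ∘ a_3 = a_3
a_3^4 = a_3 ∘ a_3 = a_7

a_7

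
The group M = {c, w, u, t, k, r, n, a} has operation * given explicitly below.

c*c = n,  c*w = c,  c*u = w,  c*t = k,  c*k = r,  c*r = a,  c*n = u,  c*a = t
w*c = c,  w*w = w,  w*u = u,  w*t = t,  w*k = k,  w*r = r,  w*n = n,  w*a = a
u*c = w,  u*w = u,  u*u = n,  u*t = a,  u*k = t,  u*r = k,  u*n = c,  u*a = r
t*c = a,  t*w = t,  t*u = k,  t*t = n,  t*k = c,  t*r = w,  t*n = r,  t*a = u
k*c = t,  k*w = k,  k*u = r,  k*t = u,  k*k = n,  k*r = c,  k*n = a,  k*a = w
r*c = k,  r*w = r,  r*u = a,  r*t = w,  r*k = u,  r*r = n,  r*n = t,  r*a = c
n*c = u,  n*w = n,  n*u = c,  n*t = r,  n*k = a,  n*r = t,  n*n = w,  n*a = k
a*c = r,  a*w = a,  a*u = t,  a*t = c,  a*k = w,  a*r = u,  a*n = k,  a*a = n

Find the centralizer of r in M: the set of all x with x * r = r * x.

{n, r, t, w}

Compare row r with column r entry by entry.
t * r = w = r * t, so t commutes with r.
k * r = c but r * k = u, so k does not.
Collecting the elements that commute with r: C(r) = {n, r, t, w}.
(Structurally, M here is isomorphic to the quaternion group Q_8.)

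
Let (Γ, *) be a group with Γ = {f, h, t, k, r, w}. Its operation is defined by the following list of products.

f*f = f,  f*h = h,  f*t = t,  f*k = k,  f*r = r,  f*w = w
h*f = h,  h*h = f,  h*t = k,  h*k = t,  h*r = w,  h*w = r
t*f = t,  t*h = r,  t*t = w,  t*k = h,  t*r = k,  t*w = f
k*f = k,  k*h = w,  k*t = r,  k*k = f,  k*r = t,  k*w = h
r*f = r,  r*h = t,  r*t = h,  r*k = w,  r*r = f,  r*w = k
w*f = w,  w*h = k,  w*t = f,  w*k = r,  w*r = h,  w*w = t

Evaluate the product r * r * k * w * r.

r * r = f
f * k = k
k * w = h
h * r = w
(Structurally, Γ here is isomorphic to the symmetric group S_3.)

w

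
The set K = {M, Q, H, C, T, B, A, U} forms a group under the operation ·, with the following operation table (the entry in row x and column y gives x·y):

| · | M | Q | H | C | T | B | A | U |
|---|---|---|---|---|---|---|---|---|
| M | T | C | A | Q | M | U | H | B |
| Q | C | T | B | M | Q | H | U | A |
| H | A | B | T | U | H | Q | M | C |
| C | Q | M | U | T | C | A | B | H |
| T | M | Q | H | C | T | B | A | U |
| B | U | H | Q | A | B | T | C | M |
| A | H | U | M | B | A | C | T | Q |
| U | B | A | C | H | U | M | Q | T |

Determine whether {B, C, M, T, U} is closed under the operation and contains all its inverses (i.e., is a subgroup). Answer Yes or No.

B·C = A, which is not in {B, C, M, T, U}.
The subset is not closed under ·, so it is not a subgroup.

No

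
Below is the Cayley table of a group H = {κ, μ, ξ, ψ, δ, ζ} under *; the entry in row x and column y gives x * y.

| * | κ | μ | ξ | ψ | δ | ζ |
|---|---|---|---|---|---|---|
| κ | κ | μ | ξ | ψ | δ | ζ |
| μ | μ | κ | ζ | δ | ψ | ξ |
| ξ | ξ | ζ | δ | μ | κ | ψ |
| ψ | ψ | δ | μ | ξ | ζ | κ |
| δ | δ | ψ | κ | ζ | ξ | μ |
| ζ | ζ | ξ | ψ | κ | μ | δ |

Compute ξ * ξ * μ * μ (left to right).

δ

ξ * ξ = δ
δ * μ = ψ
ψ * μ = δ
(Structurally, H here is isomorphic to the cyclic group Z_6.)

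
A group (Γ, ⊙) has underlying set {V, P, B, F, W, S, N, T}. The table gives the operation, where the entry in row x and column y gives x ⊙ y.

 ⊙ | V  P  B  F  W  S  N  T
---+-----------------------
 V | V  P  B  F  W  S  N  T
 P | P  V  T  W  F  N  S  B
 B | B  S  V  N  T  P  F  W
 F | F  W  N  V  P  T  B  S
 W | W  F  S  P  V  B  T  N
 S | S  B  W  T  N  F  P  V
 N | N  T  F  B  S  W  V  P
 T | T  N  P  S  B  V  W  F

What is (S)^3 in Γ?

T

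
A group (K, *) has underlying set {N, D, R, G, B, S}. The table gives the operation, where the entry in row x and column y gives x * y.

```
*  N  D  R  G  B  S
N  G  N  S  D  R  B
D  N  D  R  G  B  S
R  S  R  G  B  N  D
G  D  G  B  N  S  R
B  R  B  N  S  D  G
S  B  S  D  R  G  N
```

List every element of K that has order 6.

{R, S}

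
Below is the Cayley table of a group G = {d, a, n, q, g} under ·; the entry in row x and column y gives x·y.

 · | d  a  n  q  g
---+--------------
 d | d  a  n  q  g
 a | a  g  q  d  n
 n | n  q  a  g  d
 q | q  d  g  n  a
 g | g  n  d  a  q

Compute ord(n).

The identity element is d (its row matches the header).
n^1 = n
n^2 = n·n = a
n^3 = a·n = q
n^4 = q·n = g
n^5 = g·n = d
The first power of n equal to the identity is n^5, so ord(n) = 5.

5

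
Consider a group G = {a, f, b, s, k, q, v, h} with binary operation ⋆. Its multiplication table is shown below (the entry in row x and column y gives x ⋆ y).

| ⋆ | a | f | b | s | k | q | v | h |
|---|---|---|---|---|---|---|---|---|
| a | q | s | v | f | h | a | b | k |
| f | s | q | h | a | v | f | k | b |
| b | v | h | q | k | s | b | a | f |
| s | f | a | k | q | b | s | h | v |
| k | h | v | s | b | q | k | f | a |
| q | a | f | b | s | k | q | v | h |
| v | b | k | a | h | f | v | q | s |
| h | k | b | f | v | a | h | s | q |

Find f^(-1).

First locate the identity: row q matches the header, so q is the identity.
Scan row f for q: f ⋆ f = q. Hence f^(-1) = f.
(Structurally, G here is isomorphic to the elementary abelian group (Z_2)^3.)

f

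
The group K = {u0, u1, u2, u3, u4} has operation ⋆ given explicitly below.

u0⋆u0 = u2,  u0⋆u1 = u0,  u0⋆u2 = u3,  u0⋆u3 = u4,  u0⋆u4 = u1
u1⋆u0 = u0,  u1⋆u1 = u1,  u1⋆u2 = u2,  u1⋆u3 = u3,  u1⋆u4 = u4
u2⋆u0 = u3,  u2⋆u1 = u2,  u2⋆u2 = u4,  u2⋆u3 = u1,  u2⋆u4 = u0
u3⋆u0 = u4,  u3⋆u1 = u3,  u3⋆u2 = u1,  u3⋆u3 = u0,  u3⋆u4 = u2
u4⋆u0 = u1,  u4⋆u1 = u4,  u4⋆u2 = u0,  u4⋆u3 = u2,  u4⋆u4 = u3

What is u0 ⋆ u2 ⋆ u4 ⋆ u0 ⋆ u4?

u0 ⋆ u2 = u3
u3 ⋆ u4 = u2
u2 ⋆ u0 = u3
u3 ⋆ u4 = u2

u2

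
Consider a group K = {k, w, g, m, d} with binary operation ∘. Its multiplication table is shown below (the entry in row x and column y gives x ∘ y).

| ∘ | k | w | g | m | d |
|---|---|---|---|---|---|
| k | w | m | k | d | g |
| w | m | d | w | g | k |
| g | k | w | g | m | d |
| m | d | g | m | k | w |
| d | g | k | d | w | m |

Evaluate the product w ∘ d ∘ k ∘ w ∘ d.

w ∘ d = k
k ∘ k = w
w ∘ w = d
d ∘ d = m

m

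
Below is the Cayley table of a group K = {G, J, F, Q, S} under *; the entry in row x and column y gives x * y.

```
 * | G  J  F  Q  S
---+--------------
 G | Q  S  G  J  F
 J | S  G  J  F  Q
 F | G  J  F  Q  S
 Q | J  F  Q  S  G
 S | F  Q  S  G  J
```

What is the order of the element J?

The identity element is F (its row matches the header).
J^1 = J
J^2 = J * J = G
J^3 = G * J = S
J^4 = S * J = Q
J^5 = Q * J = F
The first power of J equal to the identity is J^5, so ord(J) = 5.

5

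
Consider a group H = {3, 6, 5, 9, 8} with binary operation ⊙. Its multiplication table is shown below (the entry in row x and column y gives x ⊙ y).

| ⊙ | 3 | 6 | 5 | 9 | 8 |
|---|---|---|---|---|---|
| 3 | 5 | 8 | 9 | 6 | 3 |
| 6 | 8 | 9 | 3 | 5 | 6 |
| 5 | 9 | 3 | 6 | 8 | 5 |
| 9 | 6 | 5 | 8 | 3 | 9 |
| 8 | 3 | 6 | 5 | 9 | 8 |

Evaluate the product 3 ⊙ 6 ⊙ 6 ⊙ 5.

3 ⊙ 6 = 8
8 ⊙ 6 = 6
6 ⊙ 5 = 3

3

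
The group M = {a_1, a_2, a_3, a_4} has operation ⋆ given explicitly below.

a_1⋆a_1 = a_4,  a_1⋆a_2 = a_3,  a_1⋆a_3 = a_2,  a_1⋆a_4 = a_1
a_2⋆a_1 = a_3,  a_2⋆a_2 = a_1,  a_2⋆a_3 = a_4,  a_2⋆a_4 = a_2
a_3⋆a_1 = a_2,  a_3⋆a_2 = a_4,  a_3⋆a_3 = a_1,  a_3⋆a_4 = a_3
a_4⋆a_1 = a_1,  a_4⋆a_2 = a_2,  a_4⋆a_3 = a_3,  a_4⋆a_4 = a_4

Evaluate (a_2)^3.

a_2^1 = a_2
a_2^2 = a_2 ⋆ a_2 = a_1
a_2^3 = a_1 ⋆ a_2 = a_3

a_3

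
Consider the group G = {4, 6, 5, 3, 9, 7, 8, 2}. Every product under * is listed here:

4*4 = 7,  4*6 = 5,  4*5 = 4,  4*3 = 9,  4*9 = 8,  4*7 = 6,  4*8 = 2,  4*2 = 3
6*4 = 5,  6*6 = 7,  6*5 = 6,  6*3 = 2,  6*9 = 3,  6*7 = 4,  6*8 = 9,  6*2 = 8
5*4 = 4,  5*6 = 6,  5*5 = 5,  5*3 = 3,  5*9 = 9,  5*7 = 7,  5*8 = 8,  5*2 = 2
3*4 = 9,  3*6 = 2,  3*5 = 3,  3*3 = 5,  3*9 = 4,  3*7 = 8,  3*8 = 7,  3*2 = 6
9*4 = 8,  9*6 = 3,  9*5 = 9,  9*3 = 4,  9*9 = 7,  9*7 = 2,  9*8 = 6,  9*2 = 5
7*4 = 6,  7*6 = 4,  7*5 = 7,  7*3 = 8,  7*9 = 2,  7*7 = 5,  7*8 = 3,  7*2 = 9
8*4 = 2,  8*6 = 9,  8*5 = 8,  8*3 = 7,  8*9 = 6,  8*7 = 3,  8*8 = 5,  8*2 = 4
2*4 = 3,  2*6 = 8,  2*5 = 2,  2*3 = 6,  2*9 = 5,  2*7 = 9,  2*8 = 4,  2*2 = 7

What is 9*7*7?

9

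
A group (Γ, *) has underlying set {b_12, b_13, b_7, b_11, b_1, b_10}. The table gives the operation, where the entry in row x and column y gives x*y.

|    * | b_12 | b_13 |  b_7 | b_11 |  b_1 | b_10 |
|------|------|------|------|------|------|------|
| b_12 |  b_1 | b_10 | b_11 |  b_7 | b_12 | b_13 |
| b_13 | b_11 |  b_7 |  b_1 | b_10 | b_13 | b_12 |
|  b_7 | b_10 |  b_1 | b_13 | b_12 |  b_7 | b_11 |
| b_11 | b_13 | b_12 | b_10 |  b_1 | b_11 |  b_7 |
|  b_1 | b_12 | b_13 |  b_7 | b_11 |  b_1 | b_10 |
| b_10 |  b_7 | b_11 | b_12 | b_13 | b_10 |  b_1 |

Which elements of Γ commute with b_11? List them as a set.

Compare row b_11 with column b_11 entry by entry.
b_7*b_11 = b_12 but b_11*b_7 = b_10, so b_7 does not.
Collecting the elements that commute with b_11: C(b_11) = {b_1, b_11}.
(Structurally, Γ here is isomorphic to the symmetric group S_3.)

{b_1, b_11}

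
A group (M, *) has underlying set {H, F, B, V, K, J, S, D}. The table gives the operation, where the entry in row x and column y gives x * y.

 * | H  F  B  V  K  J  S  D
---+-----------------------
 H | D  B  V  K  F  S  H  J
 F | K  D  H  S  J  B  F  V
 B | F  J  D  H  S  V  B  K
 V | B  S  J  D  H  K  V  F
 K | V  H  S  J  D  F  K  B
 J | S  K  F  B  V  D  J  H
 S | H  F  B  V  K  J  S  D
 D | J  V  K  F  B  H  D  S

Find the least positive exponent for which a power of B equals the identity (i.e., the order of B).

4

The identity element is S (its row matches the header).
B^1 = B
B^2 = B * B = D
B^3 = D * B = K
B^4 = K * B = S
The first power of B equal to the identity is B^4, so ord(B) = 4.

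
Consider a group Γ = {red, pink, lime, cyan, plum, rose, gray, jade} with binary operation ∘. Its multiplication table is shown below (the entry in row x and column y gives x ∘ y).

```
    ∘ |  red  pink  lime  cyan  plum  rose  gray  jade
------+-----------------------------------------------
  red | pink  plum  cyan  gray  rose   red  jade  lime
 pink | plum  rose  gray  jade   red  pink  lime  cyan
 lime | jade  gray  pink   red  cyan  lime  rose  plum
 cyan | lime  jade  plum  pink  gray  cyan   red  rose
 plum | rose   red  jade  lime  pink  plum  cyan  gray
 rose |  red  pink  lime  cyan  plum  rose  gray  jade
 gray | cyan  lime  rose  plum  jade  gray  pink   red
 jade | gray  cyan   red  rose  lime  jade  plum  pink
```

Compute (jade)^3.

cyan

jade^1 = jade
jade^2 = jade ∘ jade = pink
jade^3 = pink ∘ jade = cyan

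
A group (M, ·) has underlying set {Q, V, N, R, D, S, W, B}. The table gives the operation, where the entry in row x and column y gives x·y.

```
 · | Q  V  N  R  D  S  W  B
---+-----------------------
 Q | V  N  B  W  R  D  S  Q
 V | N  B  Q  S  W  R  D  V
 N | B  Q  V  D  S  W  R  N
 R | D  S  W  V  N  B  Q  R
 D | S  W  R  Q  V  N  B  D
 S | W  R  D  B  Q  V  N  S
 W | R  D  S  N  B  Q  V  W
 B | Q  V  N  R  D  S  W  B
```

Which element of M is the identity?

B

The identity e satisfies e·x = x for all x, so its row in the table reproduces the column headers.
Row B reads: Q, V, N, R, D, S, W, B — exactly the header order. So B is the identity.
(Structurally, M here is isomorphic to the quaternion group Q_8.)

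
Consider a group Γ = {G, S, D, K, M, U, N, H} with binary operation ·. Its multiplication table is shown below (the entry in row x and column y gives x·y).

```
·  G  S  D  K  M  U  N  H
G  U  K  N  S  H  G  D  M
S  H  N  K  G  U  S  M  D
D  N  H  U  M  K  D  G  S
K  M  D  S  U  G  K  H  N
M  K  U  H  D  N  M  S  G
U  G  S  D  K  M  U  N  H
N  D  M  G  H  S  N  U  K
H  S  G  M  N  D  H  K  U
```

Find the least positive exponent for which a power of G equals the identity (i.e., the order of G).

The identity element is U (its row matches the header).
G^1 = G
G^2 = G·G = U
The first power of G equal to the identity is G^2, so ord(G) = 2.

2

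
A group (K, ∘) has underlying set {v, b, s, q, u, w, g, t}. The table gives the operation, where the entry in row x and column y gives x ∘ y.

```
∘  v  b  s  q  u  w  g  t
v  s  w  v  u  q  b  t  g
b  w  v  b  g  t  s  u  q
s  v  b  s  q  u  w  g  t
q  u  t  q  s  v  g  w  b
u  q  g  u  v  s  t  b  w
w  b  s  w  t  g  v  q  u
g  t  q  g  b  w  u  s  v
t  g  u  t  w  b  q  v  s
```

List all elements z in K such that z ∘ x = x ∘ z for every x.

An element z is central iff its row equals its column in the table.
For g: g ∘ w = u ≠ q = w ∘ g, so g ∉ Z.
Checking each element this way leaves Z(K) = {s, v}.

{s, v}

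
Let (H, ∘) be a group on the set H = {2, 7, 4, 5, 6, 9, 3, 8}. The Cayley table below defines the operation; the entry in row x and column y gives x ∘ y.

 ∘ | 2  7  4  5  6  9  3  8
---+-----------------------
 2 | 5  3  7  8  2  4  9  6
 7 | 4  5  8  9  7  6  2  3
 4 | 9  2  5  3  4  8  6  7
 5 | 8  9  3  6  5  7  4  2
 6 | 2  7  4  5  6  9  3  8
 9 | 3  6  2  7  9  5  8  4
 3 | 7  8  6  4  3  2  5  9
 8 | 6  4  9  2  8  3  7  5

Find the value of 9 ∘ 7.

Read row 9, column 7: 9 ∘ 7 = 6.
(Structurally, H here is isomorphic to the quaternion group Q_8.)

6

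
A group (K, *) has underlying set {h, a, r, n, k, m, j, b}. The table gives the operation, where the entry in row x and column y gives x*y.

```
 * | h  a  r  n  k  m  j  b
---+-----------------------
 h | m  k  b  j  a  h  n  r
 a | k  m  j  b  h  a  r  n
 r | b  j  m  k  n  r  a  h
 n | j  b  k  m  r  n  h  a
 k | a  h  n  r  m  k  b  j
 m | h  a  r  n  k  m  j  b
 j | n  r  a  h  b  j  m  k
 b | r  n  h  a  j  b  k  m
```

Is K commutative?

Check whether the table is symmetric across its main diagonal.
Every entry (row x, col y) equals the entry (row y, col x), so K is abelian.

Yes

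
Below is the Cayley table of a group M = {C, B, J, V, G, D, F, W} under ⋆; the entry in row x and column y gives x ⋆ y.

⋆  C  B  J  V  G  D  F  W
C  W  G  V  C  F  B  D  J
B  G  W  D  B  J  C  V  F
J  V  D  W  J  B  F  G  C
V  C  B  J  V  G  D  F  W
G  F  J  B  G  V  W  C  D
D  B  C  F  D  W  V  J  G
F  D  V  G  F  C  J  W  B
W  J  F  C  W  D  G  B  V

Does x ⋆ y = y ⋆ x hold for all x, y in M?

Check whether the table is symmetric across its main diagonal.
Every entry (row x, col y) equals the entry (row y, col x), so M is abelian.

Yes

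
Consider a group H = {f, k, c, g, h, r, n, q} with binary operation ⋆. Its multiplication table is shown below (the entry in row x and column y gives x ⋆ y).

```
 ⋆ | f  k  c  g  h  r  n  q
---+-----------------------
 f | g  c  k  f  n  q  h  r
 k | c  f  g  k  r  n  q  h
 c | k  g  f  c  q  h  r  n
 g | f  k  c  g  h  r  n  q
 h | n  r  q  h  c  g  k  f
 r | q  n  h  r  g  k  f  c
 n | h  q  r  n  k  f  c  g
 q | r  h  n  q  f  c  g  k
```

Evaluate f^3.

f^1 = f
f^2 = f ⋆ f = g
f^3 = g ⋆ f = f

f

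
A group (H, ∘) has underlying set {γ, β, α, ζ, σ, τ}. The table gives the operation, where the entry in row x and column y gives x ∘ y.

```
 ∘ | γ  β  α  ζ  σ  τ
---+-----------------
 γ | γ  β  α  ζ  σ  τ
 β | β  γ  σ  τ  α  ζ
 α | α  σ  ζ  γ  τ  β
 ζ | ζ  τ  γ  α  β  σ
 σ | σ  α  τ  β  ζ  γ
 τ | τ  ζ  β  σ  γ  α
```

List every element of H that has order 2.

Identity is γ. Compute the order of each non-identity element by repeated multiplication:
  β: β → γ  (order 2)
  α: α → ζ → γ  (order 3)
  ζ: ζ → α → γ  (order 3)
  σ: σ → ζ → β → α → τ → γ  (order 6)
  τ: τ → α → β → ζ → σ → γ  (order 6)
Elements of order 2: {β}.
(Structurally, H here is isomorphic to the cyclic group Z_6.)

{β}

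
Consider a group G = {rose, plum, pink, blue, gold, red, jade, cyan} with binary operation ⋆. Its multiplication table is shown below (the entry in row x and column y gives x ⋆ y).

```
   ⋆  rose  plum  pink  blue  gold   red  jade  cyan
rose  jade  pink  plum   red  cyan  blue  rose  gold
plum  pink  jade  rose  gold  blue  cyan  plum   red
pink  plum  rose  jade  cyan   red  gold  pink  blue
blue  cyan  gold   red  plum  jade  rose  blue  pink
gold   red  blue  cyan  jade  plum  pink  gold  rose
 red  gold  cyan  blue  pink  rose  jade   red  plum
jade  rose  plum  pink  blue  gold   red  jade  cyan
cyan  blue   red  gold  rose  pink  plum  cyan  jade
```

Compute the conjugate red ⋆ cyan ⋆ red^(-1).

cyan

The identity is jade. In row red, the entry jade sits in column red, so red^(-1) = red.
red ⋆ cyan = plum
plum ⋆ red = cyan
(Structurally, G here is isomorphic to the dihedral group D_4.)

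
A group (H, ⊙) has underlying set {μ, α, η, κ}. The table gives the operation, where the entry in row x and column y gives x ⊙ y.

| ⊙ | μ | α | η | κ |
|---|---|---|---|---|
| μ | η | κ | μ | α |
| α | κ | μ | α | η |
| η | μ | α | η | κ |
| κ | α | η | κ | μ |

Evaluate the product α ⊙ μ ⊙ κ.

μ

α ⊙ μ = κ
κ ⊙ κ = μ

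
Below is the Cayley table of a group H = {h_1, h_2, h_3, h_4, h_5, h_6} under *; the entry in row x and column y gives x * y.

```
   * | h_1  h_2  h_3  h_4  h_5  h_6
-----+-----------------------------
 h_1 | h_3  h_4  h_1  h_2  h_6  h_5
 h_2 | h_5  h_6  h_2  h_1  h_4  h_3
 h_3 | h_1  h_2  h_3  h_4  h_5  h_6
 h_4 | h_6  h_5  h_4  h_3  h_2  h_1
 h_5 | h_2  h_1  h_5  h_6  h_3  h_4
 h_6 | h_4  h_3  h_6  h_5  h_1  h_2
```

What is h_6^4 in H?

h_6

h_6^1 = h_6
h_6^2 = h_6 * h_6 = h_2
h_6^3 = h_2 * h_6 = h_3
h_6^4 = h_3 * h_6 = h_6
(Structurally, H here is isomorphic to the symmetric group S_3.)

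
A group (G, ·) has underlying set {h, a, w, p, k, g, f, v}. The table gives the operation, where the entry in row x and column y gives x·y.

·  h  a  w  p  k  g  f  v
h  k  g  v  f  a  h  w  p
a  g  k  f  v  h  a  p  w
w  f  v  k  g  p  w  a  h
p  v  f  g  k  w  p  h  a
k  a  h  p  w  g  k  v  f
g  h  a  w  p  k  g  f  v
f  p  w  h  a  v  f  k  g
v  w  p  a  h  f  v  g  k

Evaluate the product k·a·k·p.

v

k·a = h
h·k = a
a·p = v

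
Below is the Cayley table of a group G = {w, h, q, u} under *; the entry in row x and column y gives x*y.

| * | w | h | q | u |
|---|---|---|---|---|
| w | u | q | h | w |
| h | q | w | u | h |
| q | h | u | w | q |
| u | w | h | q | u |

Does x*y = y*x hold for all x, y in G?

Check whether the table is symmetric across its main diagonal.
Every entry (row x, col y) equals the entry (row y, col x), so G is abelian.
(In fact G ≅ the cyclic group Z_4.)

Yes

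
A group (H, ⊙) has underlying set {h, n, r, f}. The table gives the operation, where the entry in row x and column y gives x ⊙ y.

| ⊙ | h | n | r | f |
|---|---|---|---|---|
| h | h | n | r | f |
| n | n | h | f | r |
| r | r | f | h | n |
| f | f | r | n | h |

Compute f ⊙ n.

r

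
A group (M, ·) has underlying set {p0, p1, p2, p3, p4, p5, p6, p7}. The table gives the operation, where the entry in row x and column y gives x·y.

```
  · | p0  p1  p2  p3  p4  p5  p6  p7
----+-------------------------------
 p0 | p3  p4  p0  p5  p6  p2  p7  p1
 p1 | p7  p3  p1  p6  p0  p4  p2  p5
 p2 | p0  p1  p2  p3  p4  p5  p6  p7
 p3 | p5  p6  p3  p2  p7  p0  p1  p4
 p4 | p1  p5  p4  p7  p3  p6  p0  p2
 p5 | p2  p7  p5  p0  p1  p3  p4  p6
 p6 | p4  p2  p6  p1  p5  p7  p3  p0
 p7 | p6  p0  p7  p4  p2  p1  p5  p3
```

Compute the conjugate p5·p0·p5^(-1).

p0

The identity is p2. In row p5, the entry p2 sits in column p0, so p5^(-1) = p0.
p5·p0 = p2
p2·p0 = p0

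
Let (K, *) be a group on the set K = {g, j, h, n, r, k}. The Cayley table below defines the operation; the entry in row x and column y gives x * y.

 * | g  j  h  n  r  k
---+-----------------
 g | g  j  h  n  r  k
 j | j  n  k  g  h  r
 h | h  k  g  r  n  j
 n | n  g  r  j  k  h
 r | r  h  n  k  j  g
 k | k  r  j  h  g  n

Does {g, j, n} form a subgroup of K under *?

Yes

{g, j, n} contains the identity g.
Checking products: every product of two elements of {g, j, n} (read from the table) lies in {g, j, n}, so the set is closed.
In a finite group, a nonempty closed subset is a subgroup. So {g, j, n} ≤ K.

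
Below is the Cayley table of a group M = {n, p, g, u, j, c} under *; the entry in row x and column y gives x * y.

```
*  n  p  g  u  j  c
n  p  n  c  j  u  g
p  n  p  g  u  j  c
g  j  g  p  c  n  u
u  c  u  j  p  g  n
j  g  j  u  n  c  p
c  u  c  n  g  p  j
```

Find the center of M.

An element z is central iff its row equals its column in the table.
For u: u * j = g ≠ n = j * u, so u ∉ Z.
Checking each element this way leaves Z(M) = {p}.

{p}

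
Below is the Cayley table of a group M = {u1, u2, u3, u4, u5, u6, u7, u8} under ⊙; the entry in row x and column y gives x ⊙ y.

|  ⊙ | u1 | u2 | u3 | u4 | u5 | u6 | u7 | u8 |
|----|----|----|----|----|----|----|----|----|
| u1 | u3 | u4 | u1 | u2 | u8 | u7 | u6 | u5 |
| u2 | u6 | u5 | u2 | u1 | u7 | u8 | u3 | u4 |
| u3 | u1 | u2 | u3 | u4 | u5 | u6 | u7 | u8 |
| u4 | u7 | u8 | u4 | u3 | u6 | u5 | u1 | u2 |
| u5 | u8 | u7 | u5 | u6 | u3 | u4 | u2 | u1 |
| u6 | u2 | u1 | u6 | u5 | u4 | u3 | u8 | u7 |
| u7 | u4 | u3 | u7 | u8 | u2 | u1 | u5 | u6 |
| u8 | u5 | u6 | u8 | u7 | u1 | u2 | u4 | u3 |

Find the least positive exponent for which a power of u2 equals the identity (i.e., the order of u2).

4

The identity element is u3 (its row matches the header).
u2^1 = u2
u2^2 = u2 ⊙ u2 = u5
u2^3 = u5 ⊙ u2 = u7
u2^4 = u7 ⊙ u2 = u3
The first power of u2 equal to the identity is u2^4, so ord(u2) = 4.
(Structurally, M here is isomorphic to the dihedral group D_4.)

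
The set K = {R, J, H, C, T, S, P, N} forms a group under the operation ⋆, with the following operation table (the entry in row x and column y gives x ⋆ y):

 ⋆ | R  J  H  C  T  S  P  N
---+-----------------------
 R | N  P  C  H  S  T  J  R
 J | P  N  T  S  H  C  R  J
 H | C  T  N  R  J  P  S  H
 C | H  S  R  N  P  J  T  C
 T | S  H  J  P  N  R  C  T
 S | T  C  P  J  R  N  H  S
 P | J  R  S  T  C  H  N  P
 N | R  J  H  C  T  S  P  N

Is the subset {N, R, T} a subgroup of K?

No

R ⋆ T = S, which is not in {N, R, T}.
The subset is not closed under ⋆, so it is not a subgroup.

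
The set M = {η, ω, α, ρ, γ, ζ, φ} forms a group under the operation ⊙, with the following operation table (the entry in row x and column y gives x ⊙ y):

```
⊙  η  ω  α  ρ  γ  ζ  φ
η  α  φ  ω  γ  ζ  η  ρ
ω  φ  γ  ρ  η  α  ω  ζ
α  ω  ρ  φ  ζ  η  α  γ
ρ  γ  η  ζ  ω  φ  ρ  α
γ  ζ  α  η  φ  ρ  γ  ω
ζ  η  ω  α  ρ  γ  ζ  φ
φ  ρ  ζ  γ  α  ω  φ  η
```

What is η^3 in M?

ω

η^1 = η
η^2 = η ⊙ η = α
η^3 = α ⊙ η = ω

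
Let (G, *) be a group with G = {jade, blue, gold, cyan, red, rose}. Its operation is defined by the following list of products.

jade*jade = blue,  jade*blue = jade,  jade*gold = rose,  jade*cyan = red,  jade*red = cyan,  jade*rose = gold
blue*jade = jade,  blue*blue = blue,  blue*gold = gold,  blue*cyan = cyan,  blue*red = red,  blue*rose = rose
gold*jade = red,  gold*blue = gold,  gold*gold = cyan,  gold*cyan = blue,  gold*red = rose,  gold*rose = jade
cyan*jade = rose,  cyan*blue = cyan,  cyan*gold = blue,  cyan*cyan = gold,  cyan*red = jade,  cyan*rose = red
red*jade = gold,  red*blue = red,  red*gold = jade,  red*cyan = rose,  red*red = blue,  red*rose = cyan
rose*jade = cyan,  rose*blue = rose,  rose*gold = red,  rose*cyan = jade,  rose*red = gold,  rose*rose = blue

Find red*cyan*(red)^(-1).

The identity is blue. In row red, the entry blue sits in column red, so red^(-1) = red.
red*cyan = rose
rose*red = gold

gold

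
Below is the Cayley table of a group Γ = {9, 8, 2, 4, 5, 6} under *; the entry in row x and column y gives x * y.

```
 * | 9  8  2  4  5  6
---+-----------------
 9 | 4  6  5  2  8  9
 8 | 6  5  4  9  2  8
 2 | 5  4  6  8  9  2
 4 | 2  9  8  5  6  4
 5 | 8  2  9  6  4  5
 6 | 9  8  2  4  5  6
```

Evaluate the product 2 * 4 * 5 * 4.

2 * 4 = 8
8 * 5 = 2
2 * 4 = 8

8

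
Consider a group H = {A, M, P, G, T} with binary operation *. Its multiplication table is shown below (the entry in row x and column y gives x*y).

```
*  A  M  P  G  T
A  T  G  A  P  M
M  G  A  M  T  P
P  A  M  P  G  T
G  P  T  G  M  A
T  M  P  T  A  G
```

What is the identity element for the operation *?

The identity e satisfies e*x = x for all x, so its row in the table reproduces the column headers.
Row P reads: A, M, P, G, T — exactly the header order. So P is the identity.
(Structurally, H here is isomorphic to the cyclic group Z_5.)

P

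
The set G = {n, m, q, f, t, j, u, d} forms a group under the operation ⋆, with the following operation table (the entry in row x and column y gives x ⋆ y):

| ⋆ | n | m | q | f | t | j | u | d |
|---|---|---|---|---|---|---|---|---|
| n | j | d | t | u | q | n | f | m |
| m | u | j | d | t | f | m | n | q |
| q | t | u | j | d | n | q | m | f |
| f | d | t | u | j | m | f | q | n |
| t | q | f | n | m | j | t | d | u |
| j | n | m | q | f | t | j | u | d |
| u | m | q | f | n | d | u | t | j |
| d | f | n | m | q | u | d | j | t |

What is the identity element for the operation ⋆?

The identity e satisfies e ⋆ x = x for all x, so its row in the table reproduces the column headers.
Row j reads: n, m, q, f, t, j, u, d — exactly the header order. So j is the identity.

j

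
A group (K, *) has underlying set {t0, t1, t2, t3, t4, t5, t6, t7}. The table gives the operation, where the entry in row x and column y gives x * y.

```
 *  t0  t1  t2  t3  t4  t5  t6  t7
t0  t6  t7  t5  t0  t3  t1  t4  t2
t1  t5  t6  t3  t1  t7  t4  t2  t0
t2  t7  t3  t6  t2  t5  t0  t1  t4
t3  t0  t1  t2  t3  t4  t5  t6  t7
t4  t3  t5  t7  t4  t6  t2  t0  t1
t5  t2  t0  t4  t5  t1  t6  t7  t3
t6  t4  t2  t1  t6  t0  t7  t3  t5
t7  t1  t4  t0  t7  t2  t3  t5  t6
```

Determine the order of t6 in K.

2

The identity element is t3 (its row matches the header).
t6^1 = t6
t6^2 = t6 * t6 = t3
The first power of t6 equal to the identity is t6^2, so ord(t6) = 2.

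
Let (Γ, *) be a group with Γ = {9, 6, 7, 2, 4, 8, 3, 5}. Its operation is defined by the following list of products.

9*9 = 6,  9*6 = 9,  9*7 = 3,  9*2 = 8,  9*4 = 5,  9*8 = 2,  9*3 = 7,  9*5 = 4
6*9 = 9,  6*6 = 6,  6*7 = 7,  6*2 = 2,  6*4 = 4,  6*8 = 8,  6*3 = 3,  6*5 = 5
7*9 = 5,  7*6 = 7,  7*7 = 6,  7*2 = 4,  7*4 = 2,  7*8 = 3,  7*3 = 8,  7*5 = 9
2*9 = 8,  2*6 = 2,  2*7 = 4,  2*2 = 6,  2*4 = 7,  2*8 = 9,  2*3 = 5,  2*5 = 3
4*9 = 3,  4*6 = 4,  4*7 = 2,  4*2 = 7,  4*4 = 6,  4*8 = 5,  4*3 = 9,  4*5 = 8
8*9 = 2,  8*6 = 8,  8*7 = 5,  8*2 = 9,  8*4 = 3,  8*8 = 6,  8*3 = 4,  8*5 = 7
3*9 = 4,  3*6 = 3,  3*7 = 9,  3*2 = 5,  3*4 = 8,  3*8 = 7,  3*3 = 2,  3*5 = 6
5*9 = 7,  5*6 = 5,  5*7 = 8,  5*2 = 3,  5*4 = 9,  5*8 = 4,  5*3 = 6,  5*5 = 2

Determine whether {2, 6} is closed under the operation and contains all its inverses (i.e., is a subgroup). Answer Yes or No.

{2, 6} contains the identity 6.
Checking products: every product of two elements of {2, 6} (read from the table) lies in {2, 6}, so the set is closed.
In a finite group, a nonempty closed subset is a subgroup. So {2, 6} ≤ Γ.

Yes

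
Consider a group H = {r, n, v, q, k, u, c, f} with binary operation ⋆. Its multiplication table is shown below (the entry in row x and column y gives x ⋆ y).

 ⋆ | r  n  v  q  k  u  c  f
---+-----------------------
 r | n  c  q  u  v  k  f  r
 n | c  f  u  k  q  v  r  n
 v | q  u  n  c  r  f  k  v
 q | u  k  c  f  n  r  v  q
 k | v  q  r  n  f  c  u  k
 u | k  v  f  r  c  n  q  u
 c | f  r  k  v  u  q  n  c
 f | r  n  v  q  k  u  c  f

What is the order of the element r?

4

The identity element is f (its row matches the header).
r^1 = r
r^2 = r ⋆ r = n
r^3 = n ⋆ r = c
r^4 = c ⋆ r = f
The first power of r equal to the identity is r^4, so ord(r) = 4.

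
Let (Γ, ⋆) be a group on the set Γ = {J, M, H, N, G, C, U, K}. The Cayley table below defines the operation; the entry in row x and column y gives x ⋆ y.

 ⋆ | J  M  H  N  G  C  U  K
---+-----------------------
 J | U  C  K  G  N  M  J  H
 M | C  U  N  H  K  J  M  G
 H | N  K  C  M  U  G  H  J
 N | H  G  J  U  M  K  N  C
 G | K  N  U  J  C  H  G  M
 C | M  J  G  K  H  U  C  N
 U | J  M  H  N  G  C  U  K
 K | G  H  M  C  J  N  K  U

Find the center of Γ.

An element z is central iff its row equals its column in the table.
For K: K ⋆ H = M ≠ J = H ⋆ K, so K ∉ Z.
Checking each element this way leaves Z(Γ) = {C, U}.

{C, U}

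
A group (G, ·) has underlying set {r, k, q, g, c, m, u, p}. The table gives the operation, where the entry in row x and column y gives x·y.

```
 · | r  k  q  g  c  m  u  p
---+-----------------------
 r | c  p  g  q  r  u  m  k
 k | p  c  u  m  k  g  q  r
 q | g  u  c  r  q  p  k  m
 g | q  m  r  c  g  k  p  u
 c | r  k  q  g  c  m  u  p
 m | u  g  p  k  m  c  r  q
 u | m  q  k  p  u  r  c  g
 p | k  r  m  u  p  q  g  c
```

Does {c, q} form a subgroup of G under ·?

Yes

{c, q} contains the identity c.
Checking products: every product of two elements of {c, q} (read from the table) lies in {c, q}, so the set is closed.
In a finite group, a nonempty closed subset is a subgroup. So {c, q} ≤ G.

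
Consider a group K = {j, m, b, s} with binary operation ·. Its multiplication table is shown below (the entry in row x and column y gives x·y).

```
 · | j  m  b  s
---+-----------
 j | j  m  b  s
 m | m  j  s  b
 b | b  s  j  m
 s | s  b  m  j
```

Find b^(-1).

First locate the identity: row j matches the header, so j is the identity.
Scan row b for j: b·b = j. Hence b^(-1) = b.

b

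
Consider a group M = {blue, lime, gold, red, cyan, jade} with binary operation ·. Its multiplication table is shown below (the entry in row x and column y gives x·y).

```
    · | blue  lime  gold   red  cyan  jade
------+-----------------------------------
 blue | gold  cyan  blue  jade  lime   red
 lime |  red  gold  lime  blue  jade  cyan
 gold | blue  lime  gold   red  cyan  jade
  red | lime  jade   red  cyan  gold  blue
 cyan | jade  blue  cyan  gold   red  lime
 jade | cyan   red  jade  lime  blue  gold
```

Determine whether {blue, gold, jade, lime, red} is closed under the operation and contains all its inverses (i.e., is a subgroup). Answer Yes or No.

red·red = cyan, which is not in {blue, gold, jade, lime, red}.
The subset is not closed under ·, so it is not a subgroup.

No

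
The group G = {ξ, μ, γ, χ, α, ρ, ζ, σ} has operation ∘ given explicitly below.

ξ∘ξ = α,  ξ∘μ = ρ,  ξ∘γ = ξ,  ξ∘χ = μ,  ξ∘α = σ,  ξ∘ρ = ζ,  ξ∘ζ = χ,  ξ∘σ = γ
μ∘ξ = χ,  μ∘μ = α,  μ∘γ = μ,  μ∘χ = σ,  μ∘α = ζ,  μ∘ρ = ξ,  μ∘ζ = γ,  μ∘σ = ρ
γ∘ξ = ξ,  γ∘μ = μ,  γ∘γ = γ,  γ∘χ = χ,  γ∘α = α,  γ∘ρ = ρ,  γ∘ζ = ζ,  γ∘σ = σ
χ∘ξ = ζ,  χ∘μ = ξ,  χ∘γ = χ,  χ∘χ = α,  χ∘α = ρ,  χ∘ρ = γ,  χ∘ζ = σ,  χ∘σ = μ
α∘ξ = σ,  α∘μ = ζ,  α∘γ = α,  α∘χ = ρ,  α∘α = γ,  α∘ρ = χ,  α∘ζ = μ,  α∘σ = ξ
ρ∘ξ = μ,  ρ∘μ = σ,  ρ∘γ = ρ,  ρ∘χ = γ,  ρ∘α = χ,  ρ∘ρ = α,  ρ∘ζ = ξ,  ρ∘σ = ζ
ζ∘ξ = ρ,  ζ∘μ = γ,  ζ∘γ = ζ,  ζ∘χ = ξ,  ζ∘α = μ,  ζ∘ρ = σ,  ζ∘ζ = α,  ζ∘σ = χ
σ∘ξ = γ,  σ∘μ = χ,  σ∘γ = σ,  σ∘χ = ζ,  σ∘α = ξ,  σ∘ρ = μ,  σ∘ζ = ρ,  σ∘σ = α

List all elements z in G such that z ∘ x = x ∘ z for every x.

{α, γ}

An element z is central iff its row equals its column in the table.
For ρ: ρ ∘ μ = σ ≠ ξ = μ ∘ ρ, so ρ ∉ Z.
Checking each element this way leaves Z(G) = {α, γ}.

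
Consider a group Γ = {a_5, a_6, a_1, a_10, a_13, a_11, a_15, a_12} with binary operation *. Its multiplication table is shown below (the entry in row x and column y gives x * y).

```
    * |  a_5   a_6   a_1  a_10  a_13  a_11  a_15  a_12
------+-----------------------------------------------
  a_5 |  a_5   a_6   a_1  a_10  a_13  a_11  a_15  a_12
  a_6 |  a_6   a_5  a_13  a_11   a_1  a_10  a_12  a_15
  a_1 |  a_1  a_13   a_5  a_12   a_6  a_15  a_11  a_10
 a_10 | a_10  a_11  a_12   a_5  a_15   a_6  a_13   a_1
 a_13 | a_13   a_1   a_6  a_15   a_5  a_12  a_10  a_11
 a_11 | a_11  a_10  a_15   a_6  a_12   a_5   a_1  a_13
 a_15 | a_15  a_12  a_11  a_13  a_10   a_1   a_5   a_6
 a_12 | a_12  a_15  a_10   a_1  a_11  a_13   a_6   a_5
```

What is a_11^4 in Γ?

a_5

a_11^1 = a_11
a_11^2 = a_11 * a_11 = a_5
a_11^3 = a_5 * a_11 = a_11
a_11^4 = a_11 * a_11 = a_5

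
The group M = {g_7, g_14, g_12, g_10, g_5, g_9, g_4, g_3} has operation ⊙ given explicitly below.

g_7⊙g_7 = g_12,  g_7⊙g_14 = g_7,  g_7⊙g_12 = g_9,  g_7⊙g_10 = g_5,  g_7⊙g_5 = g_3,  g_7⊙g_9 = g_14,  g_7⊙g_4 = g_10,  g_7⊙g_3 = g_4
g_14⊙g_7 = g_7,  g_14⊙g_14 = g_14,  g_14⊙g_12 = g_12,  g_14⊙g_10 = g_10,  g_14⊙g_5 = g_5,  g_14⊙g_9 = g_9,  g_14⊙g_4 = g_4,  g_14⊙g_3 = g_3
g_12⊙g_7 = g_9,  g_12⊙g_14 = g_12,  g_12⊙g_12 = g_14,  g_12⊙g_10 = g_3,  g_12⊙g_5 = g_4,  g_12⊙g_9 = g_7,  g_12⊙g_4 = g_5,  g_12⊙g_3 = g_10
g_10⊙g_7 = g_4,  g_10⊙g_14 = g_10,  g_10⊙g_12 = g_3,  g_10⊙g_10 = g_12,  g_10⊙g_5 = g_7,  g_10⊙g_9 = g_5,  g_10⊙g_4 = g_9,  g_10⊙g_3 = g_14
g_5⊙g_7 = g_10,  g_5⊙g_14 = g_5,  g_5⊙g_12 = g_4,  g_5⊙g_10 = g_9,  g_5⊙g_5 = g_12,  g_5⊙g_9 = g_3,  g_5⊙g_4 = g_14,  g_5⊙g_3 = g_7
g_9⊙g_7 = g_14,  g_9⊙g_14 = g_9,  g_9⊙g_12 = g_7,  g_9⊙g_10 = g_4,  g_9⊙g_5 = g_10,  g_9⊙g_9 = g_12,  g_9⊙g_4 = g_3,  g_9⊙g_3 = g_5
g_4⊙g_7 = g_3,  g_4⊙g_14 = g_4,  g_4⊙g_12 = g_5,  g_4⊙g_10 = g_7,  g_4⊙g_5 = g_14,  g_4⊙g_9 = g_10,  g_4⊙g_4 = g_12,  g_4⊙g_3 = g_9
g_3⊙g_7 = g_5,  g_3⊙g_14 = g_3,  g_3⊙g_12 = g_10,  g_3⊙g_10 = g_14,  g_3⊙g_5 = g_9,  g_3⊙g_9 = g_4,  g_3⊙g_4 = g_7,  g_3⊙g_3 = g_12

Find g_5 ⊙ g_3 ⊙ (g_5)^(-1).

g_10

The identity is g_14. In row g_5, the entry g_14 sits in column g_4, so g_5^(-1) = g_4.
g_5 ⊙ g_3 = g_7
g_7 ⊙ g_4 = g_10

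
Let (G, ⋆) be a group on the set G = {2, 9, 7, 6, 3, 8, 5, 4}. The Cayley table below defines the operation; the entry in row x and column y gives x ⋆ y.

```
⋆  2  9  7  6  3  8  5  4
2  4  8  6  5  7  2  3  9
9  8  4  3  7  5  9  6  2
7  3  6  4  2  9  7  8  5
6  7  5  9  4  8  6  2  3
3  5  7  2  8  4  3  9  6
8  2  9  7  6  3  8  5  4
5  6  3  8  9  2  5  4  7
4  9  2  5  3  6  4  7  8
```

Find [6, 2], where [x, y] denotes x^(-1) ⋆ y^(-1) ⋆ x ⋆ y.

Identity is 8; from the table 6^(-1) = 3 and 2^(-1) = 9.
3 ⋆ 9 = 7
7 ⋆ 6 = 2
2 ⋆ 2 = 4

4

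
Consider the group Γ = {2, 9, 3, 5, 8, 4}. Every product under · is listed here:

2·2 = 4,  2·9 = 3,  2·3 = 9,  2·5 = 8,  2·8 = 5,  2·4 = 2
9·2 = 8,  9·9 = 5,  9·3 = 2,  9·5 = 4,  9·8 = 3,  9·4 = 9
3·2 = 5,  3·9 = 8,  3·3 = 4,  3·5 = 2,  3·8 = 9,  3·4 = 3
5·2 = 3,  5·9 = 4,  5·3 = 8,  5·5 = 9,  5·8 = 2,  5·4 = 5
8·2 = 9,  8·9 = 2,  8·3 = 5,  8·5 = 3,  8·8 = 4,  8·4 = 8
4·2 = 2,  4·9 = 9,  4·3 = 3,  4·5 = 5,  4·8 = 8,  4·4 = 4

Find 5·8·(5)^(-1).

The identity is 4. In row 5, the entry 4 sits in column 9, so 5^(-1) = 9.
5·8 = 2
2·9 = 3

3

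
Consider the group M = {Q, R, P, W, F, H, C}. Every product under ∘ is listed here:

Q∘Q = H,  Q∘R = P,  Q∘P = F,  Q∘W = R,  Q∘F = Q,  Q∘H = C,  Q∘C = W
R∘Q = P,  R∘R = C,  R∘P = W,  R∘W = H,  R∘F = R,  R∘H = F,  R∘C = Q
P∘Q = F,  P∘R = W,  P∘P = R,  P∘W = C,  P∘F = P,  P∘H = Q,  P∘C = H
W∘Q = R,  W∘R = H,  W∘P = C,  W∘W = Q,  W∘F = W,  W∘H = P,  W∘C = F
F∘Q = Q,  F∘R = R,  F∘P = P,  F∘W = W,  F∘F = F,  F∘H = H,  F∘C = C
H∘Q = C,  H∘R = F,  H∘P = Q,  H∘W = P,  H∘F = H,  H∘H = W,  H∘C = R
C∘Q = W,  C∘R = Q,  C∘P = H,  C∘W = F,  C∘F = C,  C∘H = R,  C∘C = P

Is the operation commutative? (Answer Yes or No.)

Check whether the table is symmetric across its main diagonal.
Every entry (row x, col y) equals the entry (row y, col x), so M is abelian.

Yes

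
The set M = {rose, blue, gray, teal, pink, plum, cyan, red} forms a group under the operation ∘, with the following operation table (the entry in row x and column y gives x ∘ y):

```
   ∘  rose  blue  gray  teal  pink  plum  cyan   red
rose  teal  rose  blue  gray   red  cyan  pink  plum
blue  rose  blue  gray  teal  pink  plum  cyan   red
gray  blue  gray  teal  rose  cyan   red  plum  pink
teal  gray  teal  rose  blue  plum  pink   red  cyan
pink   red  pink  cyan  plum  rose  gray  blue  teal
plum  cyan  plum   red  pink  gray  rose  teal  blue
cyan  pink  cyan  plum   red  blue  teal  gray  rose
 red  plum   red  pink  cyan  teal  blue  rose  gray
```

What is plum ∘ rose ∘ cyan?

gray

plum ∘ rose = cyan
cyan ∘ cyan = gray
(Structurally, M here is isomorphic to the cyclic group Z_8.)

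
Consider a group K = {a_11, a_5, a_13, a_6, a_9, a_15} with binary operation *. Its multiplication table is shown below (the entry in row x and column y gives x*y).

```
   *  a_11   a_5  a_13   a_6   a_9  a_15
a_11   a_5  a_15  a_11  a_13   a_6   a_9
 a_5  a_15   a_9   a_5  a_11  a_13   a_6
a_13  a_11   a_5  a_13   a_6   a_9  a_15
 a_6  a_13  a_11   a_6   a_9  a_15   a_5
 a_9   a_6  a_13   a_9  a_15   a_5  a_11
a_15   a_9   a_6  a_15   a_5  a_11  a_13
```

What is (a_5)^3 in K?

a_13

a_5^1 = a_5
a_5^2 = a_5*a_5 = a_9
a_5^3 = a_9*a_5 = a_13
(Structurally, K here is isomorphic to the cyclic group Z_6.)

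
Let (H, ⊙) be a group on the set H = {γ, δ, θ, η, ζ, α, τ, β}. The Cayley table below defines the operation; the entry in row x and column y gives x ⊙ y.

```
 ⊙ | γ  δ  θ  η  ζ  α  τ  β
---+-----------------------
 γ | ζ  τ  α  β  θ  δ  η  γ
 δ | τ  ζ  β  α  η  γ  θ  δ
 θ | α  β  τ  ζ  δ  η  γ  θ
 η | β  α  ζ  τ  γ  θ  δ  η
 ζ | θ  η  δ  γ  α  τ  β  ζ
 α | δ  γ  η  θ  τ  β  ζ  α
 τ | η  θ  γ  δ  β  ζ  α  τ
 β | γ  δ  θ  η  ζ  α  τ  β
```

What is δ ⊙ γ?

Read row δ, column γ: δ ⊙ γ = τ.

τ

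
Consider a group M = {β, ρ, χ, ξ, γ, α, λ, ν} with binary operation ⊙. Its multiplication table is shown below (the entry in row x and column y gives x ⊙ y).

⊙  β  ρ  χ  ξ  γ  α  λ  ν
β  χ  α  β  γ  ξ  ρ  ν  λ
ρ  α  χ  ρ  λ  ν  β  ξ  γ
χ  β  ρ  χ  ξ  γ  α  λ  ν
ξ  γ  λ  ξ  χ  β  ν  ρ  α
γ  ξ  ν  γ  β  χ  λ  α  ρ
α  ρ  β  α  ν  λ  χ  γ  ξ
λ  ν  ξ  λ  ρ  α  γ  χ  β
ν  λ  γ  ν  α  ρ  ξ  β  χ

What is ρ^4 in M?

χ

ρ^1 = ρ
ρ^2 = ρ ⊙ ρ = χ
ρ^3 = χ ⊙ ρ = ρ
ρ^4 = ρ ⊙ ρ = χ
(Structurally, M here is isomorphic to the elementary abelian group (Z_2)^3.)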